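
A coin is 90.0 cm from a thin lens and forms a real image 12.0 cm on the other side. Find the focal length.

Real image ⇒ d_i = +12.0 cm.
1/f = 1/d_o + 1/d_i = 1/(90.0) + 1/(12.0) = 0.09444, so f = 10.6 cm.
Since f is positive, the thin lens is converging.

f = 10.6 cm (converging)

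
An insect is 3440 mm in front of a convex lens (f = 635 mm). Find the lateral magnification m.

1/d_i = 1/f − 1/d_o = 1/(635.0) − 1/(3440) = 0.001284, so d_i = 778.8 mm.
m = −d_i/d_o = −(778.8)/(3440) = -0.226.
The image is real, inverted and reduced, on the far side of the lens.

m = -0.226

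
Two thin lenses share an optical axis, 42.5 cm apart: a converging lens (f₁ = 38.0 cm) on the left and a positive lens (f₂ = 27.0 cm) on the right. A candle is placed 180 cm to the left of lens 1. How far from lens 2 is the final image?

4.69 cm

Lens 1: 1/d_i1 = 1/f₁ − 1/d_o1 = 1/(38.0) − 1/(180) = 0.02076, so d_i1 = 48.17 cm.
The intermediate image is 48.17 cm to the right of lens 1, which lies 5.670 cm to the right of lens 2 — a virtual object — so d_o2 = −5.670 cm.
Lens 2: 1/d_i2 = 1/f₂ − 1/d_o2 = 1/(27.0) − 1/(-5.670) = 0.2134, so d_i2 = 4.69 cm.
The final image is real, 4.69 cm to the right of lens 2 (overall magnification ≈ -0.22).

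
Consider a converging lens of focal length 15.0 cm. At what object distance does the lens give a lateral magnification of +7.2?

12.9 cm

m = −d_i/d_o ⇒ d_i = −m·d_o.
1/f = 1/d_o + 1/d_i = 1/d_o − 1/(m·d_o) = (1 − 1/m)/d_o, so d_o = f(1 − 1/m) = (15.00)(1 − 1/(+7.2)) = 12.9 cm.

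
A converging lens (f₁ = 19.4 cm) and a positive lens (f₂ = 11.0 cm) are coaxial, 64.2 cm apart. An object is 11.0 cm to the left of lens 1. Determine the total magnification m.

m = -0.323

Lens 1: 1/d_i1 = 1/(19.4) − 1/(11.0) = -0.03936, so d_i1 = -25.40 cm; m₁ = −d_i1/d_o1 = +2.309.
d_o2 = 64.2 − (-25.40) = 89.60 cm.
Lens 2: 1/d_i2 = 1/(11.0) − 1/(89.60) = 0.07975, so d_i2 = 12.54 cm; m₂ = −d_i2/d_o2 = -0.1399.
m = m₁·m₂ = (+2.309)(-0.1399) = -0.323.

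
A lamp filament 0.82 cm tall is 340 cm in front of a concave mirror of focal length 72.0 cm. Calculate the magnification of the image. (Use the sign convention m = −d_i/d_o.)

m = -0.269

1/d_i = 1/f − 1/d_o = 1/(72.00) − 1/(340) = 0.01095, so d_i = 91.34 cm.
m = −d_i/d_o = −(91.34)/(340) = -0.269.
The image is real, inverted and reduced, in front of the mirror.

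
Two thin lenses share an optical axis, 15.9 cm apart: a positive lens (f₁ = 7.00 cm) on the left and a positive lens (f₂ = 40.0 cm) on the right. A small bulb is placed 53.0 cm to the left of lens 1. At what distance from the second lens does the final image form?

Lens 1: 1/d_i1 = 1/f₁ − 1/d_o1 = 1/(7.00) − 1/(53.0) = 0.1240, so d_i1 = 8.065 cm.
The intermediate image is 8.065 cm to the right of lens 1, which is 15.9 − (8.065) = 7.835 cm to the left of lens 2, so d_o2 = +7.835 cm.
Lens 2: 1/d_i2 = 1/f₂ − 1/d_o2 = 1/(40.0) − 1/(7.835) = -0.1026, so d_i2 = -9.74 cm.
The final image is virtual, 9.74 cm to the left of lens 2 (overall magnification ≈ -0.19).

9.74 cm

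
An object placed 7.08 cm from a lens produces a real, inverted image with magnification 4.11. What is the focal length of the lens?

f = 5.69 cm (converging)

m = −d_i/d_o ⇒ d_i = −m·d_o = −(-4.11)·(7.08) = 29.10 cm.
1/f = 1/d_o + 1/d_i = 1/(7.08) + 1/(29.10) = 0.1756, so f = 5.69 cm.
Since f is positive, the lens is converging.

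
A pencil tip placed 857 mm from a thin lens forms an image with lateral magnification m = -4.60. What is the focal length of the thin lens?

m = −d_i/d_o ⇒ d_i = −m·d_o = −(-4.60)·(857) = 3942 mm.
1/f = 1/d_o + 1/d_i = 1/(857) + 1/(3942) = 0.001421, so f = 704 mm.
Since f is positive, the thin lens is converging.

f = 704 mm (converging)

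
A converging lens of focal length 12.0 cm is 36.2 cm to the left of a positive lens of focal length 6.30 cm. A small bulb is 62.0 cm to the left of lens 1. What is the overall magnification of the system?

Lens 1: 1/d_i1 = 1/(12.0) − 1/(62.0) = 0.06720, so d_i1 = 14.88 cm; m₁ = −d_i1/d_o1 = -0.2400.
d_o2 = 36.2 − (14.88) = 21.32 cm.
Lens 2: 1/d_i2 = 1/(6.30) − 1/(21.32) = 0.1118, so d_i2 = 8.942 cm; m₂ = −d_i2/d_o2 = -0.4194.
m = m₁·m₂ = (-0.2400)(-0.4194) = +0.101.

m = +0.101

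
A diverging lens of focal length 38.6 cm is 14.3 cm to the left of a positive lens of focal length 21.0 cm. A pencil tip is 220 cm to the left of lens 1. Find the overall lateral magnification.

f₁ = −38.6 cm (diverging).
Lens 1: 1/d_i1 = 1/(-38.6) − 1/(220) = -0.03045, so d_i1 = -32.84 cm; m₁ = −d_i1/d_o1 = +0.1493.
d_o2 = 14.3 − (-32.84) = 47.14 cm.
Lens 2: 1/d_i2 = 1/(21.0) − 1/(47.14) = 0.02641, so d_i2 = 37.87 cm; m₂ = −d_i2/d_o2 = -0.8034.
m = m₁·m₂ = (+0.1493)(-0.8034) = -0.120.

m = -0.120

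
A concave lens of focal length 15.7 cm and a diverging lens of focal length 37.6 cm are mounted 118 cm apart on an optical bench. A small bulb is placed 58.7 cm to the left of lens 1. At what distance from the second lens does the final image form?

29.2 cm

Lens 1 is diverging, so f₁ = −15.7 cm.
Lens 1: 1/d_i1 = 1/f₁ − 1/d_o1 = 1/(-15.7) − 1/(58.7) = -0.08073, so d_i1 = -12.39 cm.
The intermediate image is 12.39 cm to the left of lens 1 (virtual), which is 118 − (-12.39) = 130.4 cm to the left of lens 2, so d_o2 = +130.4 cm.
Lens 2 is diverging, so f₂ = −37.6 cm.
Lens 2: 1/d_i2 = 1/f₂ − 1/d_o2 = 1/(-37.6) − 1/(130.4) = -0.03426, so d_i2 = -29.2 cm.
The final image is virtual, 29.2 cm to the left of lens 2 (overall magnification ≈ 0.047).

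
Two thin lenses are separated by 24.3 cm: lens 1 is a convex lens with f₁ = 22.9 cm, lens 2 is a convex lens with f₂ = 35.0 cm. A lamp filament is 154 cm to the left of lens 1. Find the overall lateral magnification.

Lens 1: 1/d_i1 = 1/(22.9) − 1/(154) = 0.03717, so d_i1 = 26.90 cm; m₁ = −d_i1/d_o1 = -0.1747.
d_o2 = 24.3 − (26.90) = -2.600 cm (virtual object).
Lens 2: 1/d_i2 = 1/(35.0) − 1/(-2.600) = 0.4132, so d_i2 = 2.420 cm; m₂ = −d_i2/d_o2 = +0.9309.
m = m₁·m₂ = (-0.1747)(+0.9309) = -0.163.

m = -0.163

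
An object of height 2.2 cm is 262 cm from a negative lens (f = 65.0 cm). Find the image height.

For a negative lens, f = -65.0 cm.
1/d_i = 1/f − 1/d_o = 1/(-65.00) − 1/(262) = -0.01920, so d_i = -52.08 cm.
m = −d_i/d_o = +0.1988.
|h_i| = |m|·h_o = 0.1988 × 2.2 = 0.437 cm. The image is virtual, upright and reduced, on the same side as the object.

0.437 cm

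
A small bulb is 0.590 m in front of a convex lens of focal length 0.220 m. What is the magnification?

1/d_i = 1/f − 1/d_o = 1/(0.2200) − 1/(0.590) = 2.851, so d_i = 0.3508 m.
m = −d_i/d_o = −(0.3508)/(0.590) = -0.595.
The image is real, inverted and reduced, on the far side of the lens.

m = -0.595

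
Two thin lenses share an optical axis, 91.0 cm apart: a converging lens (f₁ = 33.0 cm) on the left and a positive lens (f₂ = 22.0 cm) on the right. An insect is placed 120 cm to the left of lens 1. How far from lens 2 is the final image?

Lens 1: 1/d_i1 = 1/f₁ − 1/d_o1 = 1/(33.0) − 1/(120) = 0.02197, so d_i1 = 45.52 cm.
The intermediate image is 45.52 cm to the right of lens 1, which is 91.0 − (45.52) = 45.48 cm to the left of lens 2, so d_o2 = +45.48 cm.
Lens 2: 1/d_i2 = 1/f₂ − 1/d_o2 = 1/(22.0) − 1/(45.48) = 0.02347, so d_i2 = 42.6 cm.
The final image is real, 42.6 cm to the right of lens 2 (overall magnification ≈ 0.36).

42.6 cm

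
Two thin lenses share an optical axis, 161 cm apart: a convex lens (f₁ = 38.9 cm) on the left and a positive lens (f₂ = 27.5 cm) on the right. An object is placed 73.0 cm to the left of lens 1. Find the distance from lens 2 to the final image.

42.6 cm

Lens 1: 1/d_i1 = 1/f₁ − 1/d_o1 = 1/(38.9) − 1/(73.0) = 0.01201, so d_i1 = 83.28 cm.
The intermediate image is 83.28 cm to the right of lens 1, which is 161 − (83.28) = 77.72 cm to the left of lens 2, so d_o2 = +77.72 cm.
Lens 2: 1/d_i2 = 1/f₂ − 1/d_o2 = 1/(27.5) − 1/(77.72) = 0.02350, so d_i2 = 42.6 cm.
The final image is real, 42.6 cm to the right of lens 2 (overall magnification ≈ 0.62).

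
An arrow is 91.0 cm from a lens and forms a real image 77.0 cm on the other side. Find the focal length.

Real image ⇒ d_i = +77.0 cm.
1/f = 1/d_o + 1/d_i = 1/(91.0) + 1/(77.0) = 0.02398, so f = 41.7 cm.
Since f is positive, the lens is converging.

f = 41.7 cm (converging)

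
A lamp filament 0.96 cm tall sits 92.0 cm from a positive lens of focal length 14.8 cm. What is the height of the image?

1/d_i = 1/f − 1/d_o = 1/(14.80) − 1/(92.0) = 0.05670, so d_i = 17.64 cm.
m = −d_i/d_o = -0.1917.
|h_i| = |m|·h_o = 0.1917 × 0.96 = 0.184 cm. The image is real, inverted and reduced, on the far side of the lens.

0.184 cm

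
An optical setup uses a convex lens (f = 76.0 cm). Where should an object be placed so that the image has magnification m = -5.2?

m = −d_i/d_o ⇒ d_i = −m·d_o.
1/f = 1/d_o + 1/d_i = 1/d_o − 1/(m·d_o) = (1 − 1/m)/d_o, so d_o = f(1 − 1/m) = (76.00)(1 − 1/(-5.2)) = 90.6 cm.

90.6 cm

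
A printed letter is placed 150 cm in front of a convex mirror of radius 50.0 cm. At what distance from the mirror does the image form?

f = R/2 = 50.0/2 = 25.00 cm; for a convex mirror, f = -25.00 cm.
Mirror equation: 1/q = 1/f − 1/p = 1/(-25.00) − 1/(150) = -0.04000 − 0.006667 = -0.04667, so q = -21.4 cm.
The image is virtual, upright and reduced, behind the mirror.

21.4 cm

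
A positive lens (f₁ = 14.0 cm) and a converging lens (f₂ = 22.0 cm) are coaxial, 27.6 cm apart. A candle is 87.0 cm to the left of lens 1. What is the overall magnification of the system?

m = -0.381

Lens 1: 1/d_i1 = 1/(14.0) − 1/(87.0) = 0.05993, so d_i1 = 16.68 cm; m₁ = −d_i1/d_o1 = -0.1917.
d_o2 = 27.6 − (16.68) = 10.92 cm.
Lens 2: 1/d_i2 = 1/(22.0) − 1/(10.92) = -0.04612, so d_i2 = -21.68 cm; m₂ = −d_i2/d_o2 = +1.986.
m = m₁·m₂ = (-0.1917)(+1.986) = -0.381.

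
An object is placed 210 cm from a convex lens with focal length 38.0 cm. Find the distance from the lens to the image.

Lens equation: 1/v = 1/f − 1/u = 1/(38.00) − 1/(210) = 0.02632 − 0.004762 = 0.02155, so v = 46.4 cm.
The image is real, inverted and reduced, on the far side of the lens.

46.4 cm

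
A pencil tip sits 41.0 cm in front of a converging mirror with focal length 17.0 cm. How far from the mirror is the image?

Mirror equation: 1/s_i = 1/f − 1/s_o = 1/(17.00) − 1/(41.0) = 0.05882 − 0.02439 = 0.03443, so s_i = 29.0 cm.
The image is real, inverted and reduced, in front of the mirror.

29.0 cm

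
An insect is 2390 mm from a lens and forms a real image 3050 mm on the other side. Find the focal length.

Real image ⇒ d_i = +3050 mm.
1/f = 1/d_o + 1/d_i = 1/(2390) + 1/(3050) = 0.0007463, so f = 1340 mm.
Since f is positive, the lens is converging.

f = 1340 mm (converging)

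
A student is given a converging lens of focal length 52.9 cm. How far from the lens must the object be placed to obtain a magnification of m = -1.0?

m = −d_i/d_o ⇒ d_i = −m·d_o.
1/f = 1/d_o + 1/d_i = 1/d_o − 1/(m·d_o) = (1 − 1/m)/d_o, so d_o = f(1 − 1/m) = (52.90)(1 − 1/(-1.0)) = 106 cm.

106 cm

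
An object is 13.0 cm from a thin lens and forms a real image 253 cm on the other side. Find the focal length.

Real image ⇒ d_i = +253 cm.
1/f = 1/d_o + 1/d_i = 1/(13.0) + 1/(253) = 0.08088, so f = 12.4 cm.
Since f is positive, the thin lens is converging.

f = 12.4 cm (converging)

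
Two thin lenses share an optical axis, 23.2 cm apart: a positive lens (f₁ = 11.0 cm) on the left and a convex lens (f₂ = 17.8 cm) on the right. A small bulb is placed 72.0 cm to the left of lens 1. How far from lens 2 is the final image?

24.0 cm

Lens 1: 1/d_i1 = 1/f₁ − 1/d_o1 = 1/(11.0) − 1/(72.0) = 0.07702, so d_i1 = 12.98 cm.
The intermediate image is 12.98 cm to the right of lens 1, which is 23.2 − (12.98) = 10.22 cm to the left of lens 2, so d_o2 = +10.22 cm.
Lens 2: 1/d_i2 = 1/f₂ − 1/d_o2 = 1/(17.8) − 1/(10.22) = -0.04167, so d_i2 = -24.0 cm.
The final image is virtual, 24.0 cm to the left of lens 2 (overall magnification ≈ -0.42).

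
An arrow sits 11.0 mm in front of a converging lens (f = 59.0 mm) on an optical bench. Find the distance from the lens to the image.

13.5 mm

Lens equation: 1/q = 1/f − 1/p = 1/(59.00) − 1/(11.0) = 0.01695 − 0.09091 = -0.07396, so q = -13.5 mm.
The image is virtual, upright and enlarged, on the same side as the object.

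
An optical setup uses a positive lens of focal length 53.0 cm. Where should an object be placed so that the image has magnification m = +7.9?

46.3 cm

m = −d_i/d_o ⇒ d_i = −m·d_o.
1/f = 1/d_o + 1/d_i = 1/d_o − 1/(m·d_o) = (1 − 1/m)/d_o, so d_o = f(1 − 1/m) = (53.00)(1 − 1/(+7.9)) = 46.3 cm.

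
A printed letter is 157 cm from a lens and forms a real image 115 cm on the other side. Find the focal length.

f = 66.4 cm (converging)

Real image ⇒ d_i = +115 cm.
1/f = 1/d_o + 1/d_i = 1/(157) + 1/(115) = 0.01507, so f = 66.4 cm.
Since f is positive, the lens is converging.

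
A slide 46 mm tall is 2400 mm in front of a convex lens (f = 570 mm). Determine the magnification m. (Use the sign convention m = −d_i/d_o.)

1/d_i = 1/f − 1/d_o = 1/(570.0) − 1/(2400) = 0.001338, so d_i = 747.5 mm.
m = −d_i/d_o = −(747.5)/(2400) = -0.311.
The image is real, inverted and reduced, on the far side of the lens.

m = -0.311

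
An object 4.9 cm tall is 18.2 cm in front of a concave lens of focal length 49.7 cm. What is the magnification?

For a concave lens, f = -49.7 cm.
1/d_i = 1/f − 1/d_o = 1/(-49.70) − 1/(18.2) = -0.07507, so d_i = -13.32 cm.
m = −d_i/d_o = −(-13.32)/(18.2) = +0.732.
The image is virtual, upright and reduced, on the same side as the object.

m = +0.732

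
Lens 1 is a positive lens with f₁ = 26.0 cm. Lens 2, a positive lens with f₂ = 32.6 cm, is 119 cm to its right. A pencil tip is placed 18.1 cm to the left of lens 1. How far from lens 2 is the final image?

Lens 1: 1/d_i1 = 1/f₁ − 1/d_o1 = 1/(26.0) − 1/(18.1) = -0.01679, so d_i1 = -59.57 cm.
The intermediate image is 59.57 cm to the left of lens 1 (virtual), which is 119 − (-59.57) = 178.6 cm to the left of lens 2, so d_o2 = +178.6 cm.
Lens 2: 1/d_i2 = 1/f₂ − 1/d_o2 = 1/(32.6) − 1/(178.6) = 0.02508, so d_i2 = 39.9 cm.
The final image is real, 39.9 cm to the right of lens 2 (overall magnification ≈ -0.74).

39.9 cm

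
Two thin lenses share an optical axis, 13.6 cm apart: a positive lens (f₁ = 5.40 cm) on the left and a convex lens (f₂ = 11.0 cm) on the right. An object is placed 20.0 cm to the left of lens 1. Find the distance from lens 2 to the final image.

14.2 cm

Lens 1: 1/d_i1 = 1/f₁ − 1/d_o1 = 1/(5.40) − 1/(20.0) = 0.1352, so d_i1 = 7.397 cm.
The intermediate image is 7.397 cm to the right of lens 1, which is 13.6 − (7.397) = 6.203 cm to the left of lens 2, so d_o2 = +6.203 cm.
Lens 2: 1/d_i2 = 1/f₂ − 1/d_o2 = 1/(11.0) − 1/(6.203) = -0.07030, so d_i2 = -14.2 cm.
The final image is virtual, 14.2 cm to the left of lens 2 (overall magnification ≈ -0.85).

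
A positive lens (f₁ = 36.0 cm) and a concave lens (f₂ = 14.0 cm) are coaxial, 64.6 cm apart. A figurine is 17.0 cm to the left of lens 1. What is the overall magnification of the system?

Lens 1: 1/d_i1 = 1/(36.0) − 1/(17.0) = -0.03105, so d_i1 = -32.21 cm; m₁ = −d_i1/d_o1 = +1.895.
d_o2 = 64.6 − (-32.21) = 96.81 cm.
f₂ = −14.0 cm (diverging).
Lens 2: 1/d_i2 = 1/(-14.0) − 1/(96.81) = -0.08176, so d_i2 = -12.23 cm; m₂ = −d_i2/d_o2 = +0.1263.
m = m₁·m₂ = (+1.895)(+0.1263) = +0.239.

m = +0.239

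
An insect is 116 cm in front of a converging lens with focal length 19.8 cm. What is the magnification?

1/d_i = 1/f − 1/d_o = 1/(19.80) − 1/(116) = 0.04188, so d_i = 23.88 cm.
m = −d_i/d_o = −(23.88)/(116) = -0.206.
The image is real, inverted and reduced, on the far side of the lens.

m = -0.206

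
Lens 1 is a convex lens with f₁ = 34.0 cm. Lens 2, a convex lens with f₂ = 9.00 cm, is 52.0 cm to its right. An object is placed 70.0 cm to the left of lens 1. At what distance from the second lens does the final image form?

Lens 1: 1/d_i1 = 1/f₁ − 1/d_o1 = 1/(34.0) − 1/(70.0) = 0.01513, so d_i1 = 66.11 cm.
The intermediate image is 66.11 cm to the right of lens 1, which lies 14.11 cm to the right of lens 2 — a virtual object — so d_o2 = −14.11 cm.
Lens 2: 1/d_i2 = 1/f₂ − 1/d_o2 = 1/(9.00) − 1/(-14.11) = 0.1820, so d_i2 = 5.50 cm.
The final image is real, 5.50 cm to the right of lens 2 (overall magnification ≈ -0.37).

5.50 cm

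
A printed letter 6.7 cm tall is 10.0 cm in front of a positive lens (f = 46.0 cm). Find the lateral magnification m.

m = +1.28

1/d_i = 1/f − 1/d_o = 1/(46.00) − 1/(10.0) = -0.07826, so d_i = -12.78 cm.
m = −d_i/d_o = −(-12.78)/(10.0) = +1.28.
The image is virtual, upright and enlarged, on the same side as the object.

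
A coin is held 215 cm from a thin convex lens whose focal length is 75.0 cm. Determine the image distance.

Lens equation: 1/d_i = 1/f − 1/d_o = 1/(75.00) − 1/(215) = 0.01333 − 0.004651 = 0.008682, so d_i = 115 cm.
The image is real, inverted and reduced, on the far side of the lens.

115 cm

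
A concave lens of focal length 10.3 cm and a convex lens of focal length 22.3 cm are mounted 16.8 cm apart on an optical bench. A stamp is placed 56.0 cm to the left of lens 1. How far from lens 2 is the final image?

178 cm

Lens 1 is diverging, so f₁ = −10.3 cm.
Lens 1: 1/d_i1 = 1/f₁ − 1/d_o1 = 1/(-10.3) − 1/(56.0) = -0.1149, so d_i1 = -8.700 cm.
The intermediate image is 8.700 cm to the left of lens 1 (virtual), which is 16.8 − (-8.700) = 25.50 cm to the left of lens 2, so d_o2 = +25.50 cm.
Lens 2: 1/d_i2 = 1/f₂ − 1/d_o2 = 1/(22.3) − 1/(25.50) = 0.005627, so d_i2 = 178 cm.
The final image is real, 178 cm to the right of lens 2 (overall magnification ≈ -1.1).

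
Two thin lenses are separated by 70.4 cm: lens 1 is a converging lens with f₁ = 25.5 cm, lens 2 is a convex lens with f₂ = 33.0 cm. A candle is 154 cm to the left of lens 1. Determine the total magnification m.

Lens 1: 1/d_i1 = 1/(25.5) − 1/(154) = 0.03272, so d_i1 = 30.56 cm; m₁ = −d_i1/d_o1 = -0.1984.
d_o2 = 70.4 − (30.56) = 39.84 cm.
Lens 2: 1/d_i2 = 1/(33.0) − 1/(39.84) = 0.005203, so d_i2 = 192.2 cm; m₂ = −d_i2/d_o2 = -4.825.
m = m₁·m₂ = (-0.1984)(-4.825) = +0.957.

m = +0.957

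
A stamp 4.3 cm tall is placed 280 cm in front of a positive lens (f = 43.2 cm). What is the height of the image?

0.784 cm

1/d_i = 1/f − 1/d_o = 1/(43.20) − 1/(280) = 0.01958, so d_i = 51.08 cm.
m = −d_i/d_o = -0.1824.
|h_i| = |m|·h_o = 0.1824 × 4.3 = 0.784 cm. The image is real, inverted and reduced, on the far side of the lens.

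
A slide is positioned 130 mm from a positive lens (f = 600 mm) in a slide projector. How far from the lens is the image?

Thin-lens equation: 1/s_i = 1/f − 1/s_o = 1/(600.0) − 1/(130) = 0.001667 − 0.007692 = -0.006026, so s_i = -166 mm.
The image is virtual, upright and enlarged, on the same side as the object.

166 mm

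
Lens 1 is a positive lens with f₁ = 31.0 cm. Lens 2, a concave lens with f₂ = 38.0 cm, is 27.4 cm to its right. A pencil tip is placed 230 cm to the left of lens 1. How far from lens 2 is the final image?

10.8 cm

Lens 1: 1/d_i1 = 1/f₁ − 1/d_o1 = 1/(31.0) − 1/(230) = 0.02791, so d_i1 = 35.83 cm.
The intermediate image is 35.83 cm to the right of lens 1, which lies 8.430 cm to the right of lens 2 — a virtual object — so d_o2 = −8.430 cm.
Lens 2 is diverging, so f₂ = −38.0 cm.
Lens 2: 1/d_i2 = 1/f₂ − 1/d_o2 = 1/(-38.0) − 1/(-8.430) = 0.09231, so d_i2 = 10.8 cm.
The final image is real, 10.8 cm to the right of lens 2 (overall magnification ≈ -0.20).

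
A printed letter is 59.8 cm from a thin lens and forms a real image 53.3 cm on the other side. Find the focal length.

f = 28.2 cm (converging)

Real image ⇒ d_i = +53.3 cm.
1/f = 1/d_o + 1/d_i = 1/(59.8) + 1/(53.3) = 0.03548, so f = 28.2 cm.
Since f is positive, the thin lens is converging.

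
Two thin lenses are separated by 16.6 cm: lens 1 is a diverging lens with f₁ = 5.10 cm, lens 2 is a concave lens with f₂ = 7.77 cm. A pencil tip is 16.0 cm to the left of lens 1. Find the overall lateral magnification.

m = +0.0665

f₁ = −5.10 cm (diverging).
Lens 1: 1/d_i1 = 1/(-5.10) − 1/(16.0) = -0.2586, so d_i1 = -3.867 cm; m₁ = −d_i1/d_o1 = +0.2417.
d_o2 = 16.6 − (-3.867) = 20.47 cm.
f₂ = −7.77 cm (diverging).
Lens 2: 1/d_i2 = 1/(-7.77) − 1/(20.47) = -0.1776, so d_i2 = -5.632 cm; m₂ = −d_i2/d_o2 = +0.2751.
m = m₁·m₂ = (+0.2417)(+0.2751) = +0.0665.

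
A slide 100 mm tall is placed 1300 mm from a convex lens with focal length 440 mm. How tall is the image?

1/d_i = 1/f − 1/d_o = 1/(440.0) − 1/(1300) = 0.001503, so d_i = 665.1 mm.
m = −d_i/d_o = -0.5116.
|h_i| = |m|·h_o = 0.5116 × 100 = 51.2 mm. The image is real, inverted and reduced, on the far side of the lens.

51.2 mm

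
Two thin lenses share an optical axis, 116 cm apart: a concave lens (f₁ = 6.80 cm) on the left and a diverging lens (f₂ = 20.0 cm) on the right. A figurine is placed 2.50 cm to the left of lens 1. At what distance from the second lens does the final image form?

Lens 1 is diverging, so f₁ = −6.80 cm.
Lens 1: 1/d_i1 = 1/f₁ − 1/d_o1 = 1/(-6.80) − 1/(2.50) = -0.5471, so d_i1 = -1.828 cm.
The intermediate image is 1.828 cm to the left of lens 1 (virtual), which is 116 − (-1.828) = 117.8 cm to the left of lens 2, so d_o2 = +117.8 cm.
Lens 2 is diverging, so f₂ = −20.0 cm.
Lens 2: 1/d_i2 = 1/f₂ − 1/d_o2 = 1/(-20.0) − 1/(117.8) = -0.05849, so d_i2 = -17.1 cm.
The final image is virtual, 17.1 cm to the left of lens 2 (overall magnification ≈ 0.11).

17.1 cm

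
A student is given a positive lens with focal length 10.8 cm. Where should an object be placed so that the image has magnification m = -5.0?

m = −d_i/d_o ⇒ d_i = −m·d_o.
1/f = 1/d_o + 1/d_i = 1/d_o − 1/(m·d_o) = (1 − 1/m)/d_o, so d_o = f(1 − 1/m) = (10.80)(1 − 1/(-5.0)) = 13.0 cm.

13.0 cm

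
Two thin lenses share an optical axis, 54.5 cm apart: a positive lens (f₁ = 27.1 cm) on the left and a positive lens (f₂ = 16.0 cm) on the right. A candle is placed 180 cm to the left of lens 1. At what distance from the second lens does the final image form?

54.8 cm

Lens 1: 1/d_i1 = 1/f₁ − 1/d_o1 = 1/(27.1) − 1/(180) = 0.03134, so d_i1 = 31.90 cm.
The intermediate image is 31.90 cm to the right of lens 1, which is 54.5 − (31.90) = 22.60 cm to the left of lens 2, so d_o2 = +22.60 cm.
Lens 2: 1/d_i2 = 1/f₂ − 1/d_o2 = 1/(16.0) − 1/(22.60) = 0.01825, so d_i2 = 54.8 cm.
The final image is real, 54.8 cm to the right of lens 2 (overall magnification ≈ 0.43).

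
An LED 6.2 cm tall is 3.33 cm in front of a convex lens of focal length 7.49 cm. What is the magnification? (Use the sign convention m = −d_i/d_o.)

m = +1.80

1/d_i = 1/f − 1/d_o = 1/(7.490) − 1/(3.33) = -0.1668, so d_i = -5.996 cm.
m = −d_i/d_o = −(-5.996)/(3.33) = +1.80.
The image is virtual, upright and enlarged, on the same side as the object.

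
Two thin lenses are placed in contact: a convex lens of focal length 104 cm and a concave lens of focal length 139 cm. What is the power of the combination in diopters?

P₁ = 1/f₁ = 1/(1.04 m) = +0.9615 D; P₂ = 1/f₂ = 1/(-1.39 m) = -0.7194 D.
For thin lenses in contact, P = P₁ + P₂ = (+0.9615) + (-0.7194) = +0.242 D.

P = +0.242 D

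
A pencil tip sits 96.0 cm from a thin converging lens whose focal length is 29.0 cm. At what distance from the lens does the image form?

41.6 cm

Lens equation: 1/d_i = 1/f − 1/d_o = 1/(29.00) − 1/(96.0) = 0.03448 − 0.01042 = 0.02407, so d_i = 41.6 cm.
The image is real, inverted and reduced, on the far side of the lens.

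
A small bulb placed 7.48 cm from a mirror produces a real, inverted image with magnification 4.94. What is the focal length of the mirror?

f = 6.22 cm (concave)

m = −d_i/d_o ⇒ d_i = −m·d_o = −(-4.94)·(7.48) = 36.95 cm.
1/f = 1/d_o + 1/d_i = 1/(7.48) + 1/(36.95) = 0.1608, so f = 6.22 cm.
Since f is positive, the mirror is concave.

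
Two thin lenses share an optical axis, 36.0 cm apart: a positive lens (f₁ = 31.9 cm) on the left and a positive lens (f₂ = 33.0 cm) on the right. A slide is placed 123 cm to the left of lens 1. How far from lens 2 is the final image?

Lens 1: 1/d_i1 = 1/f₁ − 1/d_o1 = 1/(31.9) − 1/(123) = 0.02322, so d_i1 = 43.07 cm.
The intermediate image is 43.07 cm to the right of lens 1, which lies 7.070 cm to the right of lens 2 — a virtual object — so d_o2 = −7.070 cm.
Lens 2: 1/d_i2 = 1/f₂ − 1/d_o2 = 1/(33.0) − 1/(-7.070) = 0.1717, so d_i2 = 5.82 cm.
The final image is real, 5.82 cm to the right of lens 2 (overall magnification ≈ -0.29).

5.82 cm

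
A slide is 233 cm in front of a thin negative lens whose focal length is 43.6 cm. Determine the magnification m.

For a negative lens, f = -43.6 cm.
1/d_i = 1/f − 1/d_o = 1/(-43.60) − 1/(233) = -0.02723, so d_i = -36.73 cm.
m = −d_i/d_o = −(-36.73)/(233) = +0.158.
The image is virtual, upright and reduced, on the same side as the object.

m = +0.158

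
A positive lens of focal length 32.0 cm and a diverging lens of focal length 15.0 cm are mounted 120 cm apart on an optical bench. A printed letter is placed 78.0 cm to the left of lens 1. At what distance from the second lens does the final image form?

12.2 cm

Lens 1: 1/d_i1 = 1/f₁ − 1/d_o1 = 1/(32.0) − 1/(78.0) = 0.01843, so d_i1 = 54.26 cm.
The intermediate image is 54.26 cm to the right of lens 1, which is 120 − (54.26) = 65.74 cm to the left of lens 2, so d_o2 = +65.74 cm.
Lens 2 is diverging, so f₂ = −15.0 cm.
Lens 2: 1/d_i2 = 1/f₂ − 1/d_o2 = 1/(-15.0) − 1/(65.74) = -0.08188, so d_i2 = -12.2 cm.
The final image is virtual, 12.2 cm to the left of lens 2 (overall magnification ≈ -0.13).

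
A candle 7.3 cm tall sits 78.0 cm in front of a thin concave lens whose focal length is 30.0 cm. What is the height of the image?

2.03 cm

For a concave lens, f = -30.0 cm.
1/d_i = 1/f − 1/d_o = 1/(-30.00) − 1/(78.0) = -0.04615, so d_i = -21.67 cm.
m = −d_i/d_o = +0.2778.
|h_i| = |m|·h_o = 0.2778 × 7.3 = 2.03 cm. The image is virtual, upright and reduced, on the same side as the object.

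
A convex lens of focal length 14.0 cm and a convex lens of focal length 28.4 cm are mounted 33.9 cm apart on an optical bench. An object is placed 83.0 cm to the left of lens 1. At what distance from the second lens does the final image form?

Lens 1: 1/d_i1 = 1/f₁ − 1/d_o1 = 1/(14.0) − 1/(83.0) = 0.05938, so d_i1 = 16.84 cm.
The intermediate image is 16.84 cm to the right of lens 1, which is 33.9 − (16.84) = 17.06 cm to the left of lens 2, so d_o2 = +17.06 cm.
Lens 2: 1/d_i2 = 1/f₂ − 1/d_o2 = 1/(28.4) − 1/(17.06) = -0.02341, so d_i2 = -42.7 cm.
The final image is virtual, 42.7 cm to the left of lens 2 (overall magnification ≈ -0.51).

42.7 cm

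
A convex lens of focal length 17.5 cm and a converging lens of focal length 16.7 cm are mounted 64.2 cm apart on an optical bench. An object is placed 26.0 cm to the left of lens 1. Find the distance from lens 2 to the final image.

29.6 cm

Lens 1: 1/d_i1 = 1/f₁ − 1/d_o1 = 1/(17.5) − 1/(26.0) = 0.01868, so d_i1 = 53.53 cm.
The intermediate image is 53.53 cm to the right of lens 1, which is 64.2 − (53.53) = 10.67 cm to the left of lens 2, so d_o2 = +10.67 cm.
Lens 2: 1/d_i2 = 1/f₂ − 1/d_o2 = 1/(16.7) − 1/(10.67) = -0.03384, so d_i2 = -29.6 cm.
The final image is virtual, 29.6 cm to the left of lens 2 (overall magnification ≈ -5.7).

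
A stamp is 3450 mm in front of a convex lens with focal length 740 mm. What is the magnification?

1/d_i = 1/f − 1/d_o = 1/(740.0) − 1/(3450) = 0.001061, so d_i = 942.1 mm.
m = −d_i/d_o = −(942.1)/(3450) = -0.273.
The image is real, inverted and reduced, on the far side of the lens.

m = -0.273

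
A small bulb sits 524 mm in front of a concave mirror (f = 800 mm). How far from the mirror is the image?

Mirror equation: 1/s_i = 1/f − 1/s_o = 1/(800.0) − 1/(524) = 0.001250 − 0.001908 = -0.0006584, so s_i = -1520 mm.
The image is virtual, upright and enlarged, behind the mirror.

1520 mm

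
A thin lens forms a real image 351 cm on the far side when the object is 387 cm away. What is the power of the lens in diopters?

P = +0.543 D

d_i = +351 cm.
1/f = 1/d_o + 1/d_i = 1/(387) + 1/(351) = 0.005433 cm⁻¹.
f = 184.1 cm = 1.841 m, so P = 1/f = +0.543 D.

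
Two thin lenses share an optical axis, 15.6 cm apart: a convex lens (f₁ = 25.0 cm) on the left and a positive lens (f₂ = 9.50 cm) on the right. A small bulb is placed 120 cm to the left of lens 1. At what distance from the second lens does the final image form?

5.96 cm

Lens 1: 1/d_i1 = 1/f₁ − 1/d_o1 = 1/(25.0) − 1/(120) = 0.03167, so d_i1 = 31.58 cm.
The intermediate image is 31.58 cm to the right of lens 1, which lies 15.98 cm to the right of lens 2 — a virtual object — so d_o2 = −15.98 cm.
Lens 2: 1/d_i2 = 1/f₂ − 1/d_o2 = 1/(9.50) − 1/(-15.98) = 0.1678, so d_i2 = 5.96 cm.
The final image is real, 5.96 cm to the right of lens 2 (overall magnification ≈ -0.098).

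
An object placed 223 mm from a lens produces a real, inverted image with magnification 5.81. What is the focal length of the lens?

m = −d_i/d_o ⇒ d_i = −m·d_o = −(-5.81)·(223) = 1296 mm.
1/f = 1/d_o + 1/d_i = 1/(223) + 1/(1296) = 0.005256, so f = 190 mm.
Since f is positive, the lens is converging.

f = 190 mm (converging)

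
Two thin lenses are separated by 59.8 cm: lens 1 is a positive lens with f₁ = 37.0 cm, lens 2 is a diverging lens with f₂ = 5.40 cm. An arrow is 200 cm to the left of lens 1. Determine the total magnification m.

m = -0.0619

Lens 1: 1/d_i1 = 1/(37.0) − 1/(200) = 0.02203, so d_i1 = 45.40 cm; m₁ = −d_i1/d_o1 = -0.2270.
d_o2 = 59.8 − (45.40) = 14.40 cm.
f₂ = −5.40 cm (diverging).
Lens 2: 1/d_i2 = 1/(-5.40) − 1/(14.40) = -0.2546, so d_i2 = -3.927 cm; m₂ = −d_i2/d_o2 = +0.2727.
m = m₁·m₂ = (-0.2270)(+0.2727) = -0.0619.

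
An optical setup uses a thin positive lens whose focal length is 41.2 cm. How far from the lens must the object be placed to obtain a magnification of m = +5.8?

m = −d_i/d_o ⇒ d_i = −m·d_o.
1/f = 1/d_o + 1/d_i = 1/d_o − 1/(m·d_o) = (1 − 1/m)/d_o, so d_o = f(1 − 1/m) = (41.20)(1 − 1/(+5.8)) = 34.1 cm.

34.1 cm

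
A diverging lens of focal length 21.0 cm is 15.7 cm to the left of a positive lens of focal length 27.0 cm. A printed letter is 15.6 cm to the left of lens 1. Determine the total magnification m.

f₁ = −21.0 cm (diverging).
Lens 1: 1/d_i1 = 1/(-21.0) − 1/(15.6) = -0.1117, so d_i1 = -8.951 cm; m₁ = −d_i1/d_o1 = +0.5738.
d_o2 = 15.7 − (-8.951) = 24.65 cm.
Lens 2: 1/d_i2 = 1/(27.0) − 1/(24.65) = -0.003531, so d_i2 = -283.2 cm; m₂ = −d_i2/d_o2 = +11.49.
m = m₁·m₂ = (+0.5738)(+11.49) = +6.59.

m = +6.59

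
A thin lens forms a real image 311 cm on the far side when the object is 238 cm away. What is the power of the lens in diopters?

P = +0.742 D

d_i = +311 cm.
1/f = 1/d_o + 1/d_i = 1/(238) + 1/(311) = 0.007417 cm⁻¹.
f = 134.8 cm = 1.348 m, so P = 1/f = +0.742 D.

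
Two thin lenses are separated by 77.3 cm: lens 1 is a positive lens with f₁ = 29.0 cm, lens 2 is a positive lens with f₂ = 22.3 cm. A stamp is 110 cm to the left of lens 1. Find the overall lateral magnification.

Lens 1: 1/d_i1 = 1/(29.0) − 1/(110) = 0.02539, so d_i1 = 39.38 cm; m₁ = −d_i1/d_o1 = -0.3580.
d_o2 = 77.3 − (39.38) = 37.92 cm.
Lens 2: 1/d_i2 = 1/(22.3) − 1/(37.92) = 0.01847, so d_i2 = 54.14 cm; m₂ = −d_i2/d_o2 = -1.428.
m = m₁·m₂ = (-0.3580)(-1.428) = +0.511.

m = +0.511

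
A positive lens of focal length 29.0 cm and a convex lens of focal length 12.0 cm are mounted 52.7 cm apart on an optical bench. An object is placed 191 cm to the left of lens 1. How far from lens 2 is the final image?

Lens 1: 1/d_i1 = 1/f₁ − 1/d_o1 = 1/(29.0) − 1/(191) = 0.02925, so d_i1 = 34.19 cm.
The intermediate image is 34.19 cm to the right of lens 1, which is 52.7 − (34.19) = 18.51 cm to the left of lens 2, so d_o2 = +18.51 cm.
Lens 2: 1/d_i2 = 1/f₂ − 1/d_o2 = 1/(12.0) − 1/(18.51) = 0.02931, so d_i2 = 34.1 cm.
The final image is real, 34.1 cm to the right of lens 2 (overall magnification ≈ 0.33).

34.1 cm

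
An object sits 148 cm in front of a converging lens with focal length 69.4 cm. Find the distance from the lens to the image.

131 cm

Thin-lens equation: 1/s_i = 1/f − 1/s_o = 1/(69.40) − 1/(148) = 0.01441 − 0.006757 = 0.007652, so s_i = 131 cm.
The image is real, inverted and reduced, on the far side of the lens.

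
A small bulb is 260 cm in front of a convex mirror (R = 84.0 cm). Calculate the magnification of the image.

f = R/2 = 84.0/2 = 42.00 cm; for a convex mirror, f = -42.00 cm.
1/d_i = 1/f − 1/d_o = 1/(-42.00) − 1/(260) = -0.02766, so d_i = -36.16 cm.
m = −d_i/d_o = −(-36.16)/(260) = +0.139.
The image is virtual, upright and reduced, behind the mirror.

m = +0.139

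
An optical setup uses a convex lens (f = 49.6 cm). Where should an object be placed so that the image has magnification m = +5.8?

41.0 cm

m = −d_i/d_o ⇒ d_i = −m·d_o.
1/f = 1/d_o + 1/d_i = 1/d_o − 1/(m·d_o) = (1 − 1/m)/d_o, so d_o = f(1 − 1/m) = (49.60)(1 − 1/(+5.8)) = 41.0 cm.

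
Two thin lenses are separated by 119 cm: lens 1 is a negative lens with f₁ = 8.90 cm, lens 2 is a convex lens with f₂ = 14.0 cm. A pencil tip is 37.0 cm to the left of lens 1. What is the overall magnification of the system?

m = -0.0242

f₁ = −8.90 cm (diverging).
Lens 1: 1/d_i1 = 1/(-8.90) − 1/(37.0) = -0.1394, so d_i1 = -7.174 cm; m₁ = −d_i1/d_o1 = +0.1939.
d_o2 = 119 − (-7.174) = 126.2 cm.
Lens 2: 1/d_i2 = 1/(14.0) − 1/(126.2) = 0.06350, so d_i2 = 15.75 cm; m₂ = −d_i2/d_o2 = -0.1248.
m = m₁·m₂ = (+0.1939)(-0.1248) = -0.0242.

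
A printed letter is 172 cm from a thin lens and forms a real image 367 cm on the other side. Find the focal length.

Real image ⇒ d_i = +367 cm.
1/f = 1/d_o + 1/d_i = 1/(172) + 1/(367) = 0.008539, so f = 117 cm.
Since f is positive, the thin lens is converging.

f = 117 cm (converging)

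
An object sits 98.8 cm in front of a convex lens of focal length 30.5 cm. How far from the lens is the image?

Lens equation: 1/v = 1/f − 1/u = 1/(30.50) − 1/(98.8) = 0.03279 − 0.01012 = 0.02267, so v = 44.1 cm.
The image is real, inverted and reduced, on the far side of the lens.

44.1 cm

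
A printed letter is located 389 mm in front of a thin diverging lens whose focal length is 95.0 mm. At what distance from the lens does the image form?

For a diverging lens, f = -95.0 mm.
Lens equation: 1/s_i = 1/f − 1/s_o = 1/(-95.00) − 1/(389) = -0.01053 − 0.002571 = -0.01310, so s_i = -76.4 mm.
The image is virtual, upright and reduced, on the same side as the object.

76.4 mm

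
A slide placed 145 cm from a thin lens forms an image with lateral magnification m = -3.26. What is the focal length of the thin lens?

f = 111 cm (converging)

m = −d_i/d_o ⇒ d_i = −m·d_o = −(-3.26)·(145) = 472.7 cm.
1/f = 1/d_o + 1/d_i = 1/(145) + 1/(472.7) = 0.009012, so f = 111 cm.
Since f is positive, the thin lens is converging.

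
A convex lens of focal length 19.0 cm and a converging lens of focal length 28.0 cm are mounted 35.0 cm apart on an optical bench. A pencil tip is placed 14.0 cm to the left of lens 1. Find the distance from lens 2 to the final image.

41.0 cm

Lens 1: 1/d_i1 = 1/f₁ − 1/d_o1 = 1/(19.0) − 1/(14.0) = -0.01880, so d_i1 = -53.20 cm.
The intermediate image is 53.20 cm to the left of lens 1 (virtual), which is 35.0 − (-53.20) = 88.20 cm to the left of lens 2, so d_o2 = +88.20 cm.
Lens 2: 1/d_i2 = 1/f₂ − 1/d_o2 = 1/(28.0) − 1/(88.20) = 0.02438, so d_i2 = 41.0 cm.
The final image is real, 41.0 cm to the right of lens 2 (overall magnification ≈ -1.8).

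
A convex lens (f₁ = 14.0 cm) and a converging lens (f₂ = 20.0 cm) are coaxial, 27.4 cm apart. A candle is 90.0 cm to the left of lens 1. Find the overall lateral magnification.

m = -0.401

Lens 1: 1/d_i1 = 1/(14.0) − 1/(90.0) = 0.06032, so d_i1 = 16.58 cm; m₁ = −d_i1/d_o1 = -0.1842.
d_o2 = 27.4 − (16.58) = 10.82 cm.
Lens 2: 1/d_i2 = 1/(20.0) − 1/(10.82) = -0.04242, so d_i2 = -23.57 cm; m₂ = −d_i2/d_o2 = +2.179.
m = m₁·m₂ = (-0.1842)(+2.179) = -0.401.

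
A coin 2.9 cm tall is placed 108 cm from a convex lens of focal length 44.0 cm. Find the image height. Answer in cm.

1/d_i = 1/f − 1/d_o = 1/(44.00) − 1/(108) = 0.01347, so d_i = 74.25 cm.
m = −d_i/d_o = -0.6875.
|h_i| = |m|·h_o = 0.6875 × 2.9 = 1.99 cm. The image is real, inverted and reduced, on the far side of the lens.

1.99 cm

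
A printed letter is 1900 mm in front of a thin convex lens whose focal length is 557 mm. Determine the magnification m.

1/d_i = 1/f − 1/d_o = 1/(557.0) − 1/(1900) = 0.001269, so d_i = 788.0 mm.
m = −d_i/d_o = −(788.0)/(1900) = -0.415.
The image is real, inverted and reduced, on the far side of the lens.

m = -0.415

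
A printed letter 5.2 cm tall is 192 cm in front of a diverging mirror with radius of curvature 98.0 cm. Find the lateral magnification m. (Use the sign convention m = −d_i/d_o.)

m = +0.203

f = R/2 = 98.0/2 = 49.00 cm; for a diverging mirror, f = -49.00 cm.
1/d_i = 1/f − 1/d_o = 1/(-49.00) − 1/(192) = -0.02562, so d_i = -39.04 cm.
m = −d_i/d_o = −(-39.04)/(192) = +0.203.
The image is virtual, upright and reduced, behind the mirror.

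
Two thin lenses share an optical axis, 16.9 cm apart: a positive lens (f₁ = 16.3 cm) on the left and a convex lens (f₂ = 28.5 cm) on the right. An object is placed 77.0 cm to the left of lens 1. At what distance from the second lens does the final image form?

Lens 1: 1/d_i1 = 1/f₁ − 1/d_o1 = 1/(16.3) − 1/(77.0) = 0.04836, so d_i1 = 20.68 cm.
The intermediate image is 20.68 cm to the right of lens 1, which lies 3.780 cm to the right of lens 2 — a virtual object — so d_o2 = −3.780 cm.
Lens 2: 1/d_i2 = 1/f₂ − 1/d_o2 = 1/(28.5) − 1/(-3.780) = 0.2996, so d_i2 = 3.34 cm.
The final image is real, 3.34 cm to the right of lens 2 (overall magnification ≈ -0.24).

3.34 cm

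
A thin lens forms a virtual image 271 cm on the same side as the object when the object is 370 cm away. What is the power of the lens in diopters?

P = -0.0987 D

Virtual image ⇒ d_i = −271 cm.
1/f = 1/d_o + 1/d_i = 1/(370) + 1/(-271) = -0.0009873 cm⁻¹.
f = -1013 cm = -10.13 m, so P = 1/f = -0.0987 D.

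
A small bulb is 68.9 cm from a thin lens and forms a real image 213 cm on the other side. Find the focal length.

f = 52.1 cm (converging)

Real image ⇒ d_i = +213 cm.
1/f = 1/d_o + 1/d_i = 1/(68.9) + 1/(213) = 0.01921, so f = 52.1 cm.
Since f is positive, the thin lens is converging.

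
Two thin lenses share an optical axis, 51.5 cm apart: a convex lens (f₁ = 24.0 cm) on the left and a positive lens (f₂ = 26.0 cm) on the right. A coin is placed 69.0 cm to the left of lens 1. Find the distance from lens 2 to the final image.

Lens 1: 1/d_i1 = 1/f₁ − 1/d_o1 = 1/(24.0) − 1/(69.0) = 0.02717, so d_i1 = 36.80 cm.
The intermediate image is 36.80 cm to the right of lens 1, which is 51.5 − (36.80) = 14.70 cm to the left of lens 2, so d_o2 = +14.70 cm.
Lens 2: 1/d_i2 = 1/f₂ − 1/d_o2 = 1/(26.0) − 1/(14.70) = -0.02957, so d_i2 = -33.8 cm.
The final image is virtual, 33.8 cm to the left of lens 2 (overall magnification ≈ -1.2).

33.8 cm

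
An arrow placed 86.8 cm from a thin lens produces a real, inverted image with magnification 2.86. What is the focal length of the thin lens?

m = −d_i/d_o ⇒ d_i = −m·d_o = −(-2.86)·(86.8) = 248.2 cm.
1/f = 1/d_o + 1/d_i = 1/(86.8) + 1/(248.2) = 0.01555, so f = 64.3 cm.
Since f is positive, the thin lens is converging.

f = 64.3 cm (converging)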